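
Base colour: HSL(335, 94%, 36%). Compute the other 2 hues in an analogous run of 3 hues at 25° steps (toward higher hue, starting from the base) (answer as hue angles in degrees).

Analogous hues sit every 25° along the wheel.
335 + 25 = 360 → 360 − 360 = 0°
335 + 50 = 385 → 385 − 360 = 25°

0° and 25°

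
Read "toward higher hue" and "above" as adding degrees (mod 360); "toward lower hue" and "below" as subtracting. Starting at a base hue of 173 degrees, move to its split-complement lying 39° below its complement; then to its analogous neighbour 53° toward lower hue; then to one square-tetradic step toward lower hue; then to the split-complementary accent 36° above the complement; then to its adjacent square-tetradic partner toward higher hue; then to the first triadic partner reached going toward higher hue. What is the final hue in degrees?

237°

173 + 141 = 314°   (split-comp 39° ↓)
314 − 53 = 261°   (analog 53° ↓)
261 − 90 = 171°   (square ↓)
171 + 216 = 387 → 387 − 360 = 27°   (split-comp 36° ↑)
27 + 90 = 117°   (square ↑)
117 + 120 = 237°   (triadic ↑)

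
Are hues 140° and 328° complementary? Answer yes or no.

no

Angular distance: |140 − 328| = 188; shorter arc = 360 − 188 = 172°.
Complementary requires 180°.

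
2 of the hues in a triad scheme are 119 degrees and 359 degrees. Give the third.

239°

A triad places three hues 120° apart.
The full set through 119° is {119°, 239°, 359°}.
Given {119°, 359°}, the missing hue is 239°.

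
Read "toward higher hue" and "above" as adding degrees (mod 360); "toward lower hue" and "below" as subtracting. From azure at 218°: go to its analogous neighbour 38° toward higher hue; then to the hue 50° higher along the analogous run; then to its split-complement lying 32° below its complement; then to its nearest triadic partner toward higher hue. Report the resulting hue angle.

214°

+38° (analog 38° ↑): 218 + 38 = 256°
+50° (analog 50° ↑): 256 + 50 = 306°
+148° (split-comp 32° ↓): 306 + 148 = 454 → 454 − 360 = 94°
+120° (triadic ↑): 94 + 120 = 214°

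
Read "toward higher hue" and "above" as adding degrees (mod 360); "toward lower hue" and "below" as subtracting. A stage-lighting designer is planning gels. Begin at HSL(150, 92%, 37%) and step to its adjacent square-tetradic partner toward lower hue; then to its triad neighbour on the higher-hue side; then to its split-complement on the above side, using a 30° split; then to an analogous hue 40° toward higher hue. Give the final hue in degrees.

150 − 90 = 60°   (square ↓)
60 + 120 = 180°   (triadic ↑)
180 + 210 = 390 → 390 − 360 = 30°   (split-comp 30° ↑)
30 + 40 = 70°   (analog 40° ↑)

70°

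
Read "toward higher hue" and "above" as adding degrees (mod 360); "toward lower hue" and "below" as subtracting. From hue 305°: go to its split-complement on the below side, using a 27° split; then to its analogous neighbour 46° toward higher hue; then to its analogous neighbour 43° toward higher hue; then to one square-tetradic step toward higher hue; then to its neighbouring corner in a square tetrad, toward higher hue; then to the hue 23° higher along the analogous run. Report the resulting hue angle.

30°

split-comp 27° ↓ +153°: 305 + 153 = 458 → 458 − 360 = 98°
analog 46° ↑ +46°: 98 + 46 = 144°
analog 43° ↑ +43°: 144 + 43 = 187°
square ↑ +90°: 187 + 90 = 277°
square ↑ +90°: 277 + 90 = 367 → 367 − 360 = 7°
analog 23° ↑ +23°: 7 + 23 = 30°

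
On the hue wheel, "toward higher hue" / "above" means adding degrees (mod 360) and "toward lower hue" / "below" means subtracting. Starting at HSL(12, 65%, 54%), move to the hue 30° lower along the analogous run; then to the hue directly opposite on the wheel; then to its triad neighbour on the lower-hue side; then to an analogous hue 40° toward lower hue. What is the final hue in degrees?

12 − 30 = -18 → -18 + 360 = 342°   (analog 30° ↓)
342 + 180 = 522 → 522 − 360 = 162°   (complement)
162 − 120 = 42°   (triadic ↓)
42 − 40 = 2°   (analog 40° ↓)

2°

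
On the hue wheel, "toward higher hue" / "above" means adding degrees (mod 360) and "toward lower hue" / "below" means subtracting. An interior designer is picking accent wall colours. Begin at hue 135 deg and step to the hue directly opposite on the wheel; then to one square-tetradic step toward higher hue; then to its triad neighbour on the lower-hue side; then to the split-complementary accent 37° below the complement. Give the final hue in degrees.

135 + 180 = 315°   (complement)
315 + 90 = 405 → 405 − 360 = 45°   (square ↑)
45 − 120 = -75 → -75 + 360 = 285°   (triadic ↓)
285 + 143 = 428 → 428 − 360 = 68°   (split-comp 37° ↓)

68°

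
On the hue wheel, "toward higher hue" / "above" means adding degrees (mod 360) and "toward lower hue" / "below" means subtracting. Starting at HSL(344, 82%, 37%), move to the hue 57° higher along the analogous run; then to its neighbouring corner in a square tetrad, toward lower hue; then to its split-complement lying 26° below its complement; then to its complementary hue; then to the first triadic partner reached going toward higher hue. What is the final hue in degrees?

45°

+57° (analog 57° ↑): 344 + 57 = 401 → 401 − 360 = 41°
−90° (square ↓): 41 − 90 = -49 → -49 + 360 = 311°
+154° (split-comp 26° ↓): 311 + 154 = 465 → 465 − 360 = 105°
+180° (complement): 105 + 180 = 285°
+120° (triadic ↑): 285 + 120 = 405 → 405 − 360 = 45°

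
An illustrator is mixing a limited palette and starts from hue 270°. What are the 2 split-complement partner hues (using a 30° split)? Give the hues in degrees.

60° and 120°

Split-complementary hues sit 30° either side of the complement.
Complement of 270°: 270 + 180 = 450 → 450 − 360 = 90°
90 − 30 = 60°
90 + 30 = 120°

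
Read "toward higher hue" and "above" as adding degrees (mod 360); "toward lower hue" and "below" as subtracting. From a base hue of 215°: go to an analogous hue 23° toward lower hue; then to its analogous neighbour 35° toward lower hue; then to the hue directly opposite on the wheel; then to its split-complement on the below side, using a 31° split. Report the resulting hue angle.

analog 23° ↓ −23°: 215 − 23 = 192°
analog 35° ↓ −35°: 192 − 35 = 157°
complement +180°: 157 + 180 = 337°
split-comp 31° ↓ +149°: 337 + 149 = 486 → 486 − 360 = 126°

126°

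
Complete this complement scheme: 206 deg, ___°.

26°

The complement sits 180° across the wheel.
The full set through 206° is {26°, 206°}.
Given {206°}, the missing hue is 26°.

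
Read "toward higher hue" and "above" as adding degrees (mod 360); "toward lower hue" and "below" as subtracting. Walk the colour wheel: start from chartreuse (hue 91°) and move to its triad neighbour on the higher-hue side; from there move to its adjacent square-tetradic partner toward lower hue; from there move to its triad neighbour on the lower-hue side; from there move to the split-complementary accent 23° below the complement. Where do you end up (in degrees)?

triadic ↑ +120°: 91 + 120 = 211°
square ↓ −90°: 211 − 90 = 121°
triadic ↓ −120°: 121 − 120 = 1°
split-comp 23° ↓ +157°: 1 + 157 = 158°

158°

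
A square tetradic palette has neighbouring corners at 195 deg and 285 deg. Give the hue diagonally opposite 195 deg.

15°

A square tetradic scheme places four hues 90° apart; opposite corners are 180° apart.
195 + 180 = 375 → 375 − 360 = 15°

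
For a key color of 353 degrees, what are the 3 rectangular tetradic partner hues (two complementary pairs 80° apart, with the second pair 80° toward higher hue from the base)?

A rectangular tetradic uses two complementary pairs 80° apart: offsets 0°, 80°, 180°, 260°.
353 + 80 = 433 → 433 − 360 = 73°
353 + 180 = 533 → 533 − 360 = 173°
353 + 260 = 613 → 613 − 360 = 253°

73°, 173° and 253°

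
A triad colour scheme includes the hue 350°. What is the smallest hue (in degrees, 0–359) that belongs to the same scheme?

A triad places three hues 120° apart.
The full set through 350° is {110°, 230°, 350°}.

110°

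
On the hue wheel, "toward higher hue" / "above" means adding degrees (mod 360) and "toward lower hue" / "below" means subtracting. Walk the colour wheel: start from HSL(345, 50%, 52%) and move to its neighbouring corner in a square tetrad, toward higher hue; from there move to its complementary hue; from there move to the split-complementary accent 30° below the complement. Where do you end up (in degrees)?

+90° (square ↑): 345 + 90 = 435 → 435 − 360 = 75°
+180° (complement): 75 + 180 = 255°
+150° (split-comp 30° ↓): 255 + 150 = 405 → 405 − 360 = 45°

45°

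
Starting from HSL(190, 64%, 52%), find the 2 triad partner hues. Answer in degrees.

A triad places three hues 120° apart.
190 + 120 = 310°
190 + 240 = 430 → 430 − 360 = 70°

310° and 70°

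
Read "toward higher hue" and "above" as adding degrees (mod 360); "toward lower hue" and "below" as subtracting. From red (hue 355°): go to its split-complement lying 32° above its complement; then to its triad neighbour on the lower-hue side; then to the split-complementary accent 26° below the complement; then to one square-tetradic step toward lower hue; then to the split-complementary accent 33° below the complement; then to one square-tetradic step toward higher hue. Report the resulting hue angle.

28°

split-comp 32° ↑ +212°: 355 + 212 = 567 → 567 − 360 = 207°
triadic ↓ −120°: 207 − 120 = 87°
split-comp 26° ↓ +154°: 87 + 154 = 241°
square ↓ −90°: 241 − 90 = 151°
split-comp 33° ↓ +147°: 151 + 147 = 298°
square ↑ +90°: 298 + 90 = 388 → 388 − 360 = 28°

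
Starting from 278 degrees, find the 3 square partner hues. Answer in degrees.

8°, 98°, 188°

A square tetradic scheme places four hues every 90°.
278 + 90 = 368 → 368 − 360 = 8°
278 + 180 = 458 → 458 − 360 = 98°
278 + 270 = 548 → 548 − 360 = 188°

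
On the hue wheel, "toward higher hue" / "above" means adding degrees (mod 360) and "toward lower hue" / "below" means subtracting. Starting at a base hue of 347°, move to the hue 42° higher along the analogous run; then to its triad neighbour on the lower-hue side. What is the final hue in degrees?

269°

analog 42° ↑ +42°: 347 + 42 = 389 → 389 − 360 = 29°
triadic ↓ −120°: 29 − 120 = -91 → -91 + 360 = 269°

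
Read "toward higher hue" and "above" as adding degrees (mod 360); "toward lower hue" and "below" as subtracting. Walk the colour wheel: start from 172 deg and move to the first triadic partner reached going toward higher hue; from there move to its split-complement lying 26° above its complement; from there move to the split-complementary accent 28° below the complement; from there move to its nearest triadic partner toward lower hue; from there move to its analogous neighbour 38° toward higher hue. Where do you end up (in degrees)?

+120° (triadic ↑): 172 + 120 = 292°
+206° (split-comp 26° ↑): 292 + 206 = 498 → 498 − 360 = 138°
+152° (split-comp 28° ↓): 138 + 152 = 290°
−120° (triadic ↓): 290 − 120 = 170°
+38° (analog 38° ↑): 170 + 38 = 208°

208°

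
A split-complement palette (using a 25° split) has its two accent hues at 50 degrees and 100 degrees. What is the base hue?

The accents sit 25° either side of the complement, so the complement is their short-arc midpoint on the wheel.
Short-arc midpoint of 50° and 100°: 75°.
Base is 180° from the complement: 75 − 180 = -105 → -105 + 360 = 255°

255°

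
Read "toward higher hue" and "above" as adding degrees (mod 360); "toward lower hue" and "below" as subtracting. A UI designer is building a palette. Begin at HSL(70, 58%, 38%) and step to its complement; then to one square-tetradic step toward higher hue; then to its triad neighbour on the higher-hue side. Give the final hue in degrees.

complement +180°: 70 + 180 = 250°
square ↑ +90°: 250 + 90 = 340°
triadic ↑ +120°: 340 + 120 = 460 → 460 − 360 = 100°

100°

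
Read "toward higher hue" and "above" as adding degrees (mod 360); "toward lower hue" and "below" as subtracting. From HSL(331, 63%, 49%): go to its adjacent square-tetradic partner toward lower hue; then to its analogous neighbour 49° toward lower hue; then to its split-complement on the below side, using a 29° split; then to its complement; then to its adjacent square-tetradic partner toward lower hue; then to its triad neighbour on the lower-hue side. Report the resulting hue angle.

square ↓ −90°: 331 − 90 = 241°
analog 49° ↓ −49°: 241 − 49 = 192°
split-comp 29° ↓ +151°: 192 + 151 = 343°
complement +180°: 343 + 180 = 523 → 523 − 360 = 163°
square ↓ −90°: 163 − 90 = 73°
triadic ↓ −120°: 73 − 120 = -47 → -47 + 360 = 313°

313°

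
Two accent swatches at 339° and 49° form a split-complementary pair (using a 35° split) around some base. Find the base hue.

The accents sit 35° either side of the complement, so the complement is their short-arc midpoint on the wheel.
Short-arc midpoint of 339° and 49°: 14°.
Base is 180° from the complement: 14 − 180 = -166 → -166 + 360 = 194°

194°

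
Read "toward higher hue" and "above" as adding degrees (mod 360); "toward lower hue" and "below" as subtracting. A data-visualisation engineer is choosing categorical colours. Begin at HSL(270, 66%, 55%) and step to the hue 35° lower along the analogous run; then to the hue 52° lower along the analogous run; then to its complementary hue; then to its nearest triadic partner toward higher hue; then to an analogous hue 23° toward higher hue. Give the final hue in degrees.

analog 35° ↓ −35°: 270 − 35 = 235°
analog 52° ↓ −52°: 235 − 52 = 183°
complement +180°: 183 + 180 = 363 → 363 − 360 = 3°
triadic ↑ +120°: 3 + 120 = 123°
analog 23° ↑ +23°: 123 + 23 = 146°

146°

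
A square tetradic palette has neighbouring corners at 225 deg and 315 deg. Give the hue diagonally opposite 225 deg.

A square tetradic scheme places four hues 90° apart; opposite corners are 180° apart.
225 + 180 = 405 → 405 − 360 = 45°

45°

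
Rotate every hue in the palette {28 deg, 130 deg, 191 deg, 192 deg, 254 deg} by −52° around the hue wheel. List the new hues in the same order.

28 − 52 = -24 → -24 + 360 = 336°
130 − 52 = 78°
191 − 52 = 139°
192 − 52 = 140°
254 − 52 = 202°

336°, 78°, 139°, 140°, 202°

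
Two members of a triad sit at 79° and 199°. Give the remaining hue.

319°

A triad spaces three hues 120° apart.
The full set is {79°, 199°, 319°}.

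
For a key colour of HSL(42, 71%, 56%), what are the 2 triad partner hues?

162° and 282°

42 + 120 = 162°
42 + 240 = 282°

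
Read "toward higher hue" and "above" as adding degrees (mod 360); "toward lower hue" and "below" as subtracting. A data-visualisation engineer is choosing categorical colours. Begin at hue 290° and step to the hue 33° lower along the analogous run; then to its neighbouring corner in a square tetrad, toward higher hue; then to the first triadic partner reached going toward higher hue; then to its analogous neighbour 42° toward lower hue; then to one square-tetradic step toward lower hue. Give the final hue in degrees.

analog 33° ↓ −33°: 290 − 33 = 257°
square ↑ +90°: 257 + 90 = 347°
triadic ↑ +120°: 347 + 120 = 467 → 467 − 360 = 107°
analog 42° ↓ −42°: 107 − 42 = 65°
square ↓ −90°: 65 − 90 = -25 → -25 + 360 = 335°

335°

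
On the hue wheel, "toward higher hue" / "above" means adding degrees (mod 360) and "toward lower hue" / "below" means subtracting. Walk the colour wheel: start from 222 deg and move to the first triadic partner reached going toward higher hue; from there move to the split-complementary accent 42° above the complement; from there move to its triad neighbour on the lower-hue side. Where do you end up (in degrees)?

84°

+120° (triadic ↑): 222 + 120 = 342°
+222° (split-comp 42° ↑): 342 + 222 = 564 → 564 − 360 = 204°
−120° (triadic ↓): 204 − 120 = 84°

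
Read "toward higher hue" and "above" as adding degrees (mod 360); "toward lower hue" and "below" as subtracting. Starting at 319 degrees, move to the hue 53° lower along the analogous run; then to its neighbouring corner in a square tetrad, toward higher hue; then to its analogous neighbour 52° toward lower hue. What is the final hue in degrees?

analog 53° ↓ −53°: 319 − 53 = 266°
square ↑ +90°: 266 + 90 = 356°
analog 52° ↓ −52°: 356 − 52 = 304°

304°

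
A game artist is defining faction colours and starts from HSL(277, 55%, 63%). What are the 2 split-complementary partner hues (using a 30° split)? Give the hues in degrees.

Split-complementary hues sit 30° either side of the complement.
Complement of 277°: 277 + 180 = 457 → 457 − 360 = 97°
97 − 30 = 67°
97 + 30 = 127°

67° and 127°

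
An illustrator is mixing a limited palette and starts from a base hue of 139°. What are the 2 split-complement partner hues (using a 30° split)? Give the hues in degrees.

Split-complementary hues sit 30° either side of the complement.
Complement of 139°: 139 + 180 = 319°
319 − 30 = 289°
319 + 30 = 349°

289° and 349°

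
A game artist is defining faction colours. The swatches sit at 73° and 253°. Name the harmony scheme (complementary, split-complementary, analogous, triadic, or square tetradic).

complementary

Sort the hues: 73°, 253°.
Successive gaps around the wheel: 180°, 180°.
Two hues 180° apart are complementary.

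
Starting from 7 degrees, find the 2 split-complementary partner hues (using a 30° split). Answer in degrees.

157° and 217°

Split-complementary hues sit 30° either side of the complement.
Complement of 7 degrees: 7 + 180 = 187°
187 − 30 = 157°
187 + 30 = 217°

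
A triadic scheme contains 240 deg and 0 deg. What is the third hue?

120°

A triad spaces three hues 120° apart.
The full set is {0°, 120°, 240°}.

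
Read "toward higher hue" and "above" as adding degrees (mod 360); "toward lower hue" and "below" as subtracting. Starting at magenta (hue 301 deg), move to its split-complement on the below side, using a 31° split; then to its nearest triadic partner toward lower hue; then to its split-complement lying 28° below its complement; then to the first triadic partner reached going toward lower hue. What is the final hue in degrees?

2°

301 + 149 = 450 → 450 − 360 = 90°   (split-comp 31° ↓)
90 − 120 = -30 → -30 + 360 = 330°   (triadic ↓)
330 + 152 = 482 → 482 − 360 = 122°   (split-comp 28° ↓)
122 − 120 = 2°   (triadic ↓)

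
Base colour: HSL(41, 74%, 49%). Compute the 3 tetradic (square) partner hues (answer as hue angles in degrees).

131°, 221°, and 311°

A square tetradic scheme places four hues every 90°.
41 + 90 = 131°
41 + 180 = 221°
41 + 270 = 311°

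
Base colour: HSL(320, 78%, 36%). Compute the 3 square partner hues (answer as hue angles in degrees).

50°, 140°, 230°

A square tetradic scheme places four hues every 90°.
320 + 90 = 410 → 410 − 360 = 50°
320 + 180 = 500 → 500 − 360 = 140°
320 + 270 = 590 → 590 − 360 = 230°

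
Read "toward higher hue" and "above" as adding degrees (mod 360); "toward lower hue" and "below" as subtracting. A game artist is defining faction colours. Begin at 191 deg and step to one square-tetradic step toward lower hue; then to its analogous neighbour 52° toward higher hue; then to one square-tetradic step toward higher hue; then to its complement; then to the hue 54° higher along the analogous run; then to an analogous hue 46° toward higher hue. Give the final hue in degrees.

163°

191 − 90 = 101°   (square ↓)
101 + 52 = 153°   (analog 52° ↑)
153 + 90 = 243°   (square ↑)
243 + 180 = 423 → 423 − 360 = 63°   (complement)
63 + 54 = 117°   (analog 54° ↑)
117 + 46 = 163°   (analog 46° ↑)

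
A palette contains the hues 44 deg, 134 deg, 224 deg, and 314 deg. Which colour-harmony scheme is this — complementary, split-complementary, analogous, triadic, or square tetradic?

square tetradic

Sort the hues: 44°, 134°, 224°, 314°.
Successive gaps around the wheel: 90°, 90°, 90°, 90°.
Four hues every 90° form a square tetradic scheme.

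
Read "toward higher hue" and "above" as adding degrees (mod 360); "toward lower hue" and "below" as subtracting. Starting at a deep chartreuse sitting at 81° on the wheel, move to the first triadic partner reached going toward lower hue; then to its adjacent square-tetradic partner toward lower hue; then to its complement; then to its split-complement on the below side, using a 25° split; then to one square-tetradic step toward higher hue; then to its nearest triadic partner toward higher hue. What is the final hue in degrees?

56°

−120° (triadic ↓): 81 − 120 = -39 → -39 + 360 = 321°
−90° (square ↓): 321 − 90 = 231°
+180° (complement): 231 + 180 = 411 → 411 − 360 = 51°
+155° (split-comp 25° ↓): 51 + 155 = 206°
+90° (square ↑): 206 + 90 = 296°
+120° (triadic ↑): 296 + 120 = 416 → 416 − 360 = 56°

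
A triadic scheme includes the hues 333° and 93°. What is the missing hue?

A triad places three hues 120° apart.
The full set through 93° is {93°, 213°, 333°}.
Given {93°, 333°}, the missing hue is 213°.

213°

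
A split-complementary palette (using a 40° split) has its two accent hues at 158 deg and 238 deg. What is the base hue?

18°

The accents sit 40° either side of the complement, so the complement is their short-arc midpoint on the wheel.
Short-arc midpoint of 158° and 238°: 198°.
Base is 180° from the complement: 198 − 180 = 18°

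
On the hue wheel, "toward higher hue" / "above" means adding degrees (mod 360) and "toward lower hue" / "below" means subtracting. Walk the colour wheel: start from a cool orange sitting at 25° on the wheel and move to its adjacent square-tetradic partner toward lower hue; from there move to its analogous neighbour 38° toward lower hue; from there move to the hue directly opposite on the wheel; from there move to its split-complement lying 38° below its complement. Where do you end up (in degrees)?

219°

25 − 90 = -65 → -65 + 360 = 295°   (square ↓)
295 − 38 = 257°   (analog 38° ↓)
257 + 180 = 437 → 437 − 360 = 77°   (complement)
77 + 142 = 219°   (split-comp 38° ↓)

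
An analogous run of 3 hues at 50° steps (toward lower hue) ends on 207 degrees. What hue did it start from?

2 steps of 50° (toward lower hue) give a net shift of −100°.
Start = end − shift: 207 + 100 = 307°

307°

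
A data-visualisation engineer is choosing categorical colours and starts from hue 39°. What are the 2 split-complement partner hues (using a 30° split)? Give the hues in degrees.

Split-complementary hues sit 30° either side of the complement.
Complement of 39°: 39 + 180 = 219°
219 − 30 = 189°
219 + 30 = 249°

189° and 249°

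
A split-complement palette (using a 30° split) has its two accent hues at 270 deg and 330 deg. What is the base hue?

The accents sit 30° either side of the complement, so the complement is their short-arc midpoint on the wheel.
Short-arc midpoint of 270° and 330°: 300°.
Base is 180° from the complement: 300 − 180 = 120°

120°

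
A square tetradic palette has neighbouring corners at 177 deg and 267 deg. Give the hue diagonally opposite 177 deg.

357°

A square tetradic scheme places four hues 90° apart; opposite corners are 180° apart.
177 + 180 = 357°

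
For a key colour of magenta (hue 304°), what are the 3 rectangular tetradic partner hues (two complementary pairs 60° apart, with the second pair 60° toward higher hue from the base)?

A rectangular tetradic uses two complementary pairs 60° apart: offsets 0°, 60°, 180°, 240°.
304 + 60 = 364 → 364 − 360 = 4°
304 + 180 = 484 → 484 − 360 = 124°
304 + 240 = 544 → 544 − 360 = 184°

4°, 124° and 184°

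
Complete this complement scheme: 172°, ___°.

352°

The complement sits 180° across the wheel.
The full set through 172° is {172°, 352°}.
Given {172°}, the missing hue is 352°.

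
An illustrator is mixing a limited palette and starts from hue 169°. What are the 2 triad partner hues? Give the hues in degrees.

289° and 49°

A triad places three hues 120° apart.
169 + 120 = 289°
169 + 240 = 409 → 409 − 360 = 49°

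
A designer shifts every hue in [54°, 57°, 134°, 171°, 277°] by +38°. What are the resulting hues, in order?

92°, 95°, 172°, 209°, 315°

54 + 38 = 92°
57 + 38 = 95°
134 + 38 = 172°
171 + 38 = 209°
277 + 38 = 315°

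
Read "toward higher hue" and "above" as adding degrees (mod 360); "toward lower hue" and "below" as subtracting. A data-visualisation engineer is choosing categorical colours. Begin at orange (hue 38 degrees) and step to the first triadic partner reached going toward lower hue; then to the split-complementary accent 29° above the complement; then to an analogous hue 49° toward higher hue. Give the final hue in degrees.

−120° (triadic ↓): 38 − 120 = -82 → -82 + 360 = 278°
+209° (split-comp 29° ↑): 278 + 209 = 487 → 487 − 360 = 127°
+49° (analog 49° ↑): 127 + 49 = 176°

176°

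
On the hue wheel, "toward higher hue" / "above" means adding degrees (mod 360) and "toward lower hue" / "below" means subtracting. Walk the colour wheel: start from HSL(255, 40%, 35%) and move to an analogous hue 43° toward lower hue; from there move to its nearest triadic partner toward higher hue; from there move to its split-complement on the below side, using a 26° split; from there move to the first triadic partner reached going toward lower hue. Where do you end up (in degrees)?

6°

analog 43° ↓ −43°: 255 − 43 = 212°
triadic ↑ +120°: 212 + 120 = 332°
split-comp 26° ↓ +154°: 332 + 154 = 486 → 486 − 360 = 126°
triadic ↓ −120°: 126 − 120 = 6°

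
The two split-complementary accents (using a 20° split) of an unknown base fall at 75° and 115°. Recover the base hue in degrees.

275°

The accents sit 20° either side of the complement, so the complement is their short-arc midpoint on the wheel.
Short-arc midpoint of 75° and 115°: 95°.
Base is 180° from the complement: 95 − 180 = -85 → -85 + 360 = 275°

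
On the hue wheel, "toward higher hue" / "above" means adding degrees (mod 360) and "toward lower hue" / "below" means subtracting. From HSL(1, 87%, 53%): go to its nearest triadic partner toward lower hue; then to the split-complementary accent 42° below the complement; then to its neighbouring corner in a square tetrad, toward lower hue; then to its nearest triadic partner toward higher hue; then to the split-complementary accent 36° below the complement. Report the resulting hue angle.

−120° (triadic ↓): 1 − 120 = -119 → -119 + 360 = 241°
+138° (split-comp 42° ↓): 241 + 138 = 379 → 379 − 360 = 19°
−90° (square ↓): 19 − 90 = -71 → -71 + 360 = 289°
+120° (triadic ↑): 289 + 120 = 409 → 409 − 360 = 49°
+144° (split-comp 36° ↓): 49 + 144 = 193°

193°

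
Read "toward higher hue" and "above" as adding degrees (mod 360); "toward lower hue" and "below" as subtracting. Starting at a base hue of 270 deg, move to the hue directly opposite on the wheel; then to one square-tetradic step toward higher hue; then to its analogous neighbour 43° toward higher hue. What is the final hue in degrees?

223°

complement +180°: 270 + 180 = 450 → 450 − 360 = 90°
square ↑ +90°: 90 + 90 = 180°
analog 43° ↑ +43°: 180 + 43 = 223°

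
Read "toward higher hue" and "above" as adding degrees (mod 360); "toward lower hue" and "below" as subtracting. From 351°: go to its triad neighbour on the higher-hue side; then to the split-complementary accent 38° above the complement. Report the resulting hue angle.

triadic ↑ +120°: 351 + 120 = 471 → 471 − 360 = 111°
split-comp 38° ↑ +218°: 111 + 218 = 329°

329°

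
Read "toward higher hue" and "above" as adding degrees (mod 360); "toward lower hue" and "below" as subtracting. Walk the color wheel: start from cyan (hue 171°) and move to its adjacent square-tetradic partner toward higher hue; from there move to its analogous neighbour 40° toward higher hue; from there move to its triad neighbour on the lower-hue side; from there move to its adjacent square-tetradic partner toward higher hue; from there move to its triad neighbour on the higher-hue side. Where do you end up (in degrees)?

+90° (square ↑): 171 + 90 = 261°
+40° (analog 40° ↑): 261 + 40 = 301°
−120° (triadic ↓): 301 − 120 = 181°
+90° (square ↑): 181 + 90 = 271°
+120° (triadic ↑): 271 + 120 = 391 → 391 − 360 = 31°

31°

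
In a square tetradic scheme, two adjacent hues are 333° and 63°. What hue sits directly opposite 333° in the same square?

A square tetradic scheme places four hues 90° apart; opposite corners are 180° apart.
333 + 180 = 513 → 513 − 360 = 153°

153°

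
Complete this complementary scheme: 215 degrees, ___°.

The complement sits 180° across the wheel.
The full set through 215° is {35°, 215°}.
Given {215°}, the missing hue is 35°.

35°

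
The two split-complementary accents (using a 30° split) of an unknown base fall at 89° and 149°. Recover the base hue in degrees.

The accents sit 30° either side of the complement, so the complement is their short-arc midpoint on the wheel.
Short-arc midpoint of 89° and 149°: 119°.
Base is 180° from the complement: 119 − 180 = -61 → -61 + 360 = 299°

299°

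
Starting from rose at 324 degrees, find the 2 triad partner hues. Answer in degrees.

84° and 204°

A triad places three hues 120° apart.
324 + 120 = 444 → 444 − 360 = 84°
324 + 240 = 564 → 564 − 360 = 204°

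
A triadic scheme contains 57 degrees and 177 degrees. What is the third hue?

297°

A triad spaces three hues 120° apart.
The full set is {57°, 177°, 297°}.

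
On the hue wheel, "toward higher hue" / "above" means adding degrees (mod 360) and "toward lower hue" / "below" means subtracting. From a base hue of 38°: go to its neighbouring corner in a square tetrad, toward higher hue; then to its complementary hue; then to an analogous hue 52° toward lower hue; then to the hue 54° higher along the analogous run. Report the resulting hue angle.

310°

38 + 90 = 128°   (square ↑)
128 + 180 = 308°   (complement)
308 − 52 = 256°   (analog 52° ↓)
256 + 54 = 310°   (analog 54° ↑)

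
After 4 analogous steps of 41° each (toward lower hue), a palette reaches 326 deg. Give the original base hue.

4 steps of 41° (toward lower hue) give a net shift of −164°.
Start = end − shift: 326 + 164 = 490 → 490 − 360 = 130°

130°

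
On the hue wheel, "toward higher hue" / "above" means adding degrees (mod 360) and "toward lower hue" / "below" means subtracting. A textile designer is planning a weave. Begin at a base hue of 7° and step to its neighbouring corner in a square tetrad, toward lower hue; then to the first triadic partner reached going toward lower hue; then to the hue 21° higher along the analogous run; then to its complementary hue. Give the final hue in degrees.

square ↓ −90°: 7 − 90 = -83 → -83 + 360 = 277°
triadic ↓ −120°: 277 − 120 = 157°
analog 21° ↑ +21°: 157 + 21 = 178°
complement +180°: 178 + 180 = 358°

358°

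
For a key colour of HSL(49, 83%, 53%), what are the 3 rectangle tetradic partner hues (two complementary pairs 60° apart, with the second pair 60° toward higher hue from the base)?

A rectangular tetradic uses two complementary pairs 60° apart: offsets 0°, 60°, 180°, 240°.
49 + 60 = 109°
49 + 180 = 229°
49 + 240 = 289°

109°, 229° and 289°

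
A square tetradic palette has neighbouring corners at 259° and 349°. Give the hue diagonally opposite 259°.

A square tetradic scheme places four hues 90° apart; opposite corners are 180° apart.
259 + 180 = 439 → 439 − 360 = 79°

79°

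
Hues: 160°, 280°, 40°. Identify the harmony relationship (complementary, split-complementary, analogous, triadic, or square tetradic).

triadic

Sort the hues: 40°, 160°, 280°.
Successive gaps around the wheel: 120°, 120°, 120°.
Three hues equally spaced 120° apart form a triad.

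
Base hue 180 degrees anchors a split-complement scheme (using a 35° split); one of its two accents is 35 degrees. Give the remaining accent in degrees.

325°

Split-complementary hues sit 35° either side of the complement.
Complement of the base 180°: 180 + 180 = 360 → 360 − 360 = 0°
The given accent 35° is 35° one side of 0°; the other accent sits 35° the other side: 0 − 35 = -35 → -35 + 360 = 325°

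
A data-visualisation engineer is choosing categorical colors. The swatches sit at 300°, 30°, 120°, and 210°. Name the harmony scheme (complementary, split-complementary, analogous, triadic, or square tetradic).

Sort the hues: 30°, 120°, 210°, 300°.
Successive gaps around the wheel: 90°, 90°, 90°, 90°.
Four hues every 90° form a square tetradic scheme.

square tetradic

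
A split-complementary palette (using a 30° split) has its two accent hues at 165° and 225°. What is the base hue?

15°

The accents sit 30° either side of the complement, so the complement is their short-arc midpoint on the wheel.
Short-arc midpoint of 165° and 225°: 195°.
Base is 180° from the complement: 195 − 180 = 15°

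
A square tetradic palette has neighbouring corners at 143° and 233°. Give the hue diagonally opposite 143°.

A square tetradic scheme places four hues 90° apart; opposite corners are 180° apart.
143 + 180 = 323°

323°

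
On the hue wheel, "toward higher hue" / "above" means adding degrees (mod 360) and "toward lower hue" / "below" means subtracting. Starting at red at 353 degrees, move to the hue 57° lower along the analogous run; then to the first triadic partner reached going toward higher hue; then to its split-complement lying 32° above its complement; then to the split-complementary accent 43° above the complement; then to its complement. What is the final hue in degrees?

311°

353 − 57 = 296°   (analog 57° ↓)
296 + 120 = 416 → 416 − 360 = 56°   (triadic ↑)
56 + 212 = 268°   (split-comp 32° ↑)
268 + 223 = 491 → 491 − 360 = 131°   (split-comp 43° ↑)
131 + 180 = 311°   (complement)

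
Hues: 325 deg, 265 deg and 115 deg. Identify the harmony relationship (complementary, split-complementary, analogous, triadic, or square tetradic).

Sort the hues: 115°, 265°, 325°.
Successive gaps around the wheel: 150°, 60°, 150°.
Two 150° gaps and one 60° gap — a base hue opposite a pair of accents 30° either side of its complement — is the split-complementary pattern.

split-complementary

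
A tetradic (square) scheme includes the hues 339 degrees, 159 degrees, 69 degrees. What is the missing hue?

249°

A square tetradic scheme places four hues every 90°.
The full set through 69° is {69°, 159°, 249°, 339°}.
Given {69°, 159°, 339°}, the missing hue is 249°.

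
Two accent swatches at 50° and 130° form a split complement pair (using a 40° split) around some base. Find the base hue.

270°

The accents sit 40° either side of the complement, so the complement is their short-arc midpoint on the wheel.
Short-arc midpoint of 50° and 130°: 90°.
Base is 180° from the complement: 90 − 180 = -90 → -90 + 360 = 270°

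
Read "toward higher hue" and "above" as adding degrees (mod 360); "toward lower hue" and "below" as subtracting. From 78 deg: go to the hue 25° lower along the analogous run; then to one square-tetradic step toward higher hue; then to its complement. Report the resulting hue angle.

323°

78 − 25 = 53°   (analog 25° ↓)
53 + 90 = 143°   (square ↑)
143 + 180 = 323°   (complement)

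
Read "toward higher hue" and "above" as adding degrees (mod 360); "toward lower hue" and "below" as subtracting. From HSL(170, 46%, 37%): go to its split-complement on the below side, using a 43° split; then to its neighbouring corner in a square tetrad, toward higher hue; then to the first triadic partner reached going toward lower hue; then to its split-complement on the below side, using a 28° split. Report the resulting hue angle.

69°

170 + 137 = 307°   (split-comp 43° ↓)
307 + 90 = 397 → 397 − 360 = 37°   (square ↑)
37 − 120 = -83 → -83 + 360 = 277°   (triadic ↓)
277 + 152 = 429 → 429 − 360 = 69°   (split-comp 28° ↓)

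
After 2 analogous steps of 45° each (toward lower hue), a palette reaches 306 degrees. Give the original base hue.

2 steps of 45° (toward lower hue) give a net shift of −90°.
Start = end − shift: 306 + 90 = 396 → 396 − 360 = 36°

36°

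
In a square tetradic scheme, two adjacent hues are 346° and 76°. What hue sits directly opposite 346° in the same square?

A square tetradic scheme places four hues 90° apart; opposite corners are 180° apart.
346 + 180 = 526 → 526 − 360 = 166°

166°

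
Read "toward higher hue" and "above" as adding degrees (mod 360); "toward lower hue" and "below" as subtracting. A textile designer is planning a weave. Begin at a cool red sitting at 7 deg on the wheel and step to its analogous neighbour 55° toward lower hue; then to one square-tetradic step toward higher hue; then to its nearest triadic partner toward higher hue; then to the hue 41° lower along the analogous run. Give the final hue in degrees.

7 − 55 = -48 → -48 + 360 = 312°   (analog 55° ↓)
312 + 90 = 402 → 402 − 360 = 42°   (square ↑)
42 + 120 = 162°   (triadic ↑)
162 − 41 = 121°   (analog 41° ↓)

121°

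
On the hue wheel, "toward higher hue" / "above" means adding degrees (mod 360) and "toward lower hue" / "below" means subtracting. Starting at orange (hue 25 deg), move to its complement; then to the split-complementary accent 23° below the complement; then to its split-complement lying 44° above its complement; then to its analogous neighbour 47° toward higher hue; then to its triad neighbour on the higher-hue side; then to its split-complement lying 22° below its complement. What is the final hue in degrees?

191°

complement +180°: 25 + 180 = 205°
split-comp 23° ↓ +157°: 205 + 157 = 362 → 362 − 360 = 2°
split-comp 44° ↑ +224°: 2 + 224 = 226°
analog 47° ↑ +47°: 226 + 47 = 273°
triadic ↑ +120°: 273 + 120 = 393 → 393 − 360 = 33°
split-comp 22° ↓ +158°: 33 + 158 = 191°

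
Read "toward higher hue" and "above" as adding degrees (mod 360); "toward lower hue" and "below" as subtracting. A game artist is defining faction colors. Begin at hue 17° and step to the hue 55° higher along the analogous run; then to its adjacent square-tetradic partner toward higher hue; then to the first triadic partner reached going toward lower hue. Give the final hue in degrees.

42°

+55° (analog 55° ↑): 17 + 55 = 72°
+90° (square ↑): 72 + 90 = 162°
−120° (triadic ↓): 162 − 120 = 42°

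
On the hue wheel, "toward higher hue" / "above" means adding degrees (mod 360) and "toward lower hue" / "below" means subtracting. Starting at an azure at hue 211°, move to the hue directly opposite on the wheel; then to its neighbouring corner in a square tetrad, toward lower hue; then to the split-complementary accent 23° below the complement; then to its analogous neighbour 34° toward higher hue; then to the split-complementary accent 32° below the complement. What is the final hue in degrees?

280°

+180° (complement): 211 + 180 = 391 → 391 − 360 = 31°
−90° (square ↓): 31 − 90 = -59 → -59 + 360 = 301°
+157° (split-comp 23° ↓): 301 + 157 = 458 → 458 − 360 = 98°
+34° (analog 34° ↑): 98 + 34 = 132°
+148° (split-comp 32° ↓): 132 + 148 = 280°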